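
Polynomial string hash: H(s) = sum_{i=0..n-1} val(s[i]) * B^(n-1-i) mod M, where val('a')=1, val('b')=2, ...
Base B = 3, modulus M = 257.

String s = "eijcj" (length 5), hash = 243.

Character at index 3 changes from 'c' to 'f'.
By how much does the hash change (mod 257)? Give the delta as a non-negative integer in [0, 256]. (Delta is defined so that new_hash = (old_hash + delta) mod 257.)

Delta formula: (val(new) - val(old)) * B^(n-1-k) mod M
  val('f') - val('c') = 6 - 3 = 3
  B^(n-1-k) = 3^1 mod 257 = 3
  Delta = 3 * 3 mod 257 = 9

Answer: 9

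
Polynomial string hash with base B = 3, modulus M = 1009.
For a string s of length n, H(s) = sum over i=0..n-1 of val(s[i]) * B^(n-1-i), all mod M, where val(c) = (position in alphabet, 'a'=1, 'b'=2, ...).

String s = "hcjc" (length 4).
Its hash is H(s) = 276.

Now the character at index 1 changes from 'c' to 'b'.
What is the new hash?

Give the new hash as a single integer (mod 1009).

Answer: 267

Derivation:
val('c') = 3, val('b') = 2
Position k = 1, exponent = n-1-k = 2
B^2 mod M = 3^2 mod 1009 = 9
Delta = (2 - 3) * 9 mod 1009 = 1000
New hash = (276 + 1000) mod 1009 = 267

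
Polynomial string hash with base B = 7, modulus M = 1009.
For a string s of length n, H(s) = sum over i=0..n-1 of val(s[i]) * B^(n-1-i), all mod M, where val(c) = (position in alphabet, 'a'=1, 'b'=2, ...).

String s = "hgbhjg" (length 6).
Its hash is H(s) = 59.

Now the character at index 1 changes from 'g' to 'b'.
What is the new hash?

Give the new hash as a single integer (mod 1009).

val('g') = 7, val('b') = 2
Position k = 1, exponent = n-1-k = 4
B^4 mod M = 7^4 mod 1009 = 383
Delta = (2 - 7) * 383 mod 1009 = 103
New hash = (59 + 103) mod 1009 = 162

Answer: 162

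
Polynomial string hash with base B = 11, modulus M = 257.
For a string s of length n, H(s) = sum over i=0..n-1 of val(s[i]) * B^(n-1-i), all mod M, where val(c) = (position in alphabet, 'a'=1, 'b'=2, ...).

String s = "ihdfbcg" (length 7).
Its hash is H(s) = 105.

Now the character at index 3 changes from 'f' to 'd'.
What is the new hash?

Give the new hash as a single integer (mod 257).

Answer: 13

Derivation:
val('f') = 6, val('d') = 4
Position k = 3, exponent = n-1-k = 3
B^3 mod M = 11^3 mod 257 = 46
Delta = (4 - 6) * 46 mod 257 = 165
New hash = (105 + 165) mod 257 = 13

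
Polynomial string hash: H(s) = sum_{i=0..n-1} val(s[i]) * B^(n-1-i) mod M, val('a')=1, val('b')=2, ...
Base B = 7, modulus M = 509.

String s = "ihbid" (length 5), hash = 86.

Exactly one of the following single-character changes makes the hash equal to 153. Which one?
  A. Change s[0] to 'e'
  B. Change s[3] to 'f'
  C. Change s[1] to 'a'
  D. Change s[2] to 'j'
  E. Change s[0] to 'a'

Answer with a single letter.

Answer: A

Derivation:
Option A: s[0]='i'->'e', delta=(5-9)*7^4 mod 509 = 67, hash=86+67 mod 509 = 153 <-- target
Option B: s[3]='i'->'f', delta=(6-9)*7^1 mod 509 = 488, hash=86+488 mod 509 = 65
Option C: s[1]='h'->'a', delta=(1-8)*7^3 mod 509 = 144, hash=86+144 mod 509 = 230
Option D: s[2]='b'->'j', delta=(10-2)*7^2 mod 509 = 392, hash=86+392 mod 509 = 478
Option E: s[0]='i'->'a', delta=(1-9)*7^4 mod 509 = 134, hash=86+134 mod 509 = 220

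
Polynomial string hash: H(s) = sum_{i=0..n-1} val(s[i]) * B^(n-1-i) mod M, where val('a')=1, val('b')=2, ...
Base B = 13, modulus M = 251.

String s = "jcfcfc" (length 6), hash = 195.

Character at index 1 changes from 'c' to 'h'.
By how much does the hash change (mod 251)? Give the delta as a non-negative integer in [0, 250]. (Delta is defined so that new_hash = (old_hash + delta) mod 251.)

Delta formula: (val(new) - val(old)) * B^(n-1-k) mod M
  val('h') - val('c') = 8 - 3 = 5
  B^(n-1-k) = 13^4 mod 251 = 198
  Delta = 5 * 198 mod 251 = 237

Answer: 237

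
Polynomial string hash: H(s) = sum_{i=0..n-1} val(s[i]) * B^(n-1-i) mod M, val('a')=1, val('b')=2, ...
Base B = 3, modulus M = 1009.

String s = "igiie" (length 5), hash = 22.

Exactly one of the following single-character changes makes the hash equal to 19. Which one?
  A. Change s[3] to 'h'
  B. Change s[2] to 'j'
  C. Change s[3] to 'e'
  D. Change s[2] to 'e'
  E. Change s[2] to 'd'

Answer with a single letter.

Option A: s[3]='i'->'h', delta=(8-9)*3^1 mod 1009 = 1006, hash=22+1006 mod 1009 = 19 <-- target
Option B: s[2]='i'->'j', delta=(10-9)*3^2 mod 1009 = 9, hash=22+9 mod 1009 = 31
Option C: s[3]='i'->'e', delta=(5-9)*3^1 mod 1009 = 997, hash=22+997 mod 1009 = 10
Option D: s[2]='i'->'e', delta=(5-9)*3^2 mod 1009 = 973, hash=22+973 mod 1009 = 995
Option E: s[2]='i'->'d', delta=(4-9)*3^2 mod 1009 = 964, hash=22+964 mod 1009 = 986

Answer: A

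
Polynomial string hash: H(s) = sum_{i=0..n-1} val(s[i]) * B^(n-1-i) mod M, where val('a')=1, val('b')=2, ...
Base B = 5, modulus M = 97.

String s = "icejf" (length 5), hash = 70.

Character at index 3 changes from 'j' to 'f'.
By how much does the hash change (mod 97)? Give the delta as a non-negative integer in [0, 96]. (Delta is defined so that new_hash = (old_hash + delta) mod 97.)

Answer: 77

Derivation:
Delta formula: (val(new) - val(old)) * B^(n-1-k) mod M
  val('f') - val('j') = 6 - 10 = -4
  B^(n-1-k) = 5^1 mod 97 = 5
  Delta = -4 * 5 mod 97 = 77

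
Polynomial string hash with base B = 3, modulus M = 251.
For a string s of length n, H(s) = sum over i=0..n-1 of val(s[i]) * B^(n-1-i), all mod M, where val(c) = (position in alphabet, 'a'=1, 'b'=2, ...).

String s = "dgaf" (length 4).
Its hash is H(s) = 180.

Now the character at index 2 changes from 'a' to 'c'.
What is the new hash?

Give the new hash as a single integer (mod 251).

val('a') = 1, val('c') = 3
Position k = 2, exponent = n-1-k = 1
B^1 mod M = 3^1 mod 251 = 3
Delta = (3 - 1) * 3 mod 251 = 6
New hash = (180 + 6) mod 251 = 186

Answer: 186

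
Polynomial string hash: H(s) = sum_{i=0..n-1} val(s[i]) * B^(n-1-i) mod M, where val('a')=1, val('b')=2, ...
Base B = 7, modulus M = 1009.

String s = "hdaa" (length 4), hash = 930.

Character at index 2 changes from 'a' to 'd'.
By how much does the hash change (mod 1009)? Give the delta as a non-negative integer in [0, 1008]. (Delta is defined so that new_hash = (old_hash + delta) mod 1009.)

Answer: 21

Derivation:
Delta formula: (val(new) - val(old)) * B^(n-1-k) mod M
  val('d') - val('a') = 4 - 1 = 3
  B^(n-1-k) = 7^1 mod 1009 = 7
  Delta = 3 * 7 mod 1009 = 21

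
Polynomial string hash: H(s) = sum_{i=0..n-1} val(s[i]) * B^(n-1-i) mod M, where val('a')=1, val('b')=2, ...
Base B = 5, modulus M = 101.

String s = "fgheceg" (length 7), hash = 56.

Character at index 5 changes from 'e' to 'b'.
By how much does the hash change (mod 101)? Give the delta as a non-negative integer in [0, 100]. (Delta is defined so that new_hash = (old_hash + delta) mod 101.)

Delta formula: (val(new) - val(old)) * B^(n-1-k) mod M
  val('b') - val('e') = 2 - 5 = -3
  B^(n-1-k) = 5^1 mod 101 = 5
  Delta = -3 * 5 mod 101 = 86

Answer: 86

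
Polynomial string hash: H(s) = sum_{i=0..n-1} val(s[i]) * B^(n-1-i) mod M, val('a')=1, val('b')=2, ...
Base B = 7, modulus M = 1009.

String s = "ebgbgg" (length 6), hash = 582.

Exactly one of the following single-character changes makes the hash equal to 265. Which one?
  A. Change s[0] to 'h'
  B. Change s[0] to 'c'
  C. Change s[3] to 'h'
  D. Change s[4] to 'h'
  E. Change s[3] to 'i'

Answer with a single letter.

Option A: s[0]='e'->'h', delta=(8-5)*7^5 mod 1009 = 980, hash=582+980 mod 1009 = 553
Option B: s[0]='e'->'c', delta=(3-5)*7^5 mod 1009 = 692, hash=582+692 mod 1009 = 265 <-- target
Option C: s[3]='b'->'h', delta=(8-2)*7^2 mod 1009 = 294, hash=582+294 mod 1009 = 876
Option D: s[4]='g'->'h', delta=(8-7)*7^1 mod 1009 = 7, hash=582+7 mod 1009 = 589
Option E: s[3]='b'->'i', delta=(9-2)*7^2 mod 1009 = 343, hash=582+343 mod 1009 = 925

Answer: B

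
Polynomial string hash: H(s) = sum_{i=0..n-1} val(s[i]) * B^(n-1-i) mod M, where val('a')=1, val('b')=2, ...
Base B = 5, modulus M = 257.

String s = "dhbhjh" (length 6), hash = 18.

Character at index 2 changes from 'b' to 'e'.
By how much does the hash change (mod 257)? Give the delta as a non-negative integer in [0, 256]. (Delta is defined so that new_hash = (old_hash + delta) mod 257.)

Delta formula: (val(new) - val(old)) * B^(n-1-k) mod M
  val('e') - val('b') = 5 - 2 = 3
  B^(n-1-k) = 5^3 mod 257 = 125
  Delta = 3 * 125 mod 257 = 118

Answer: 118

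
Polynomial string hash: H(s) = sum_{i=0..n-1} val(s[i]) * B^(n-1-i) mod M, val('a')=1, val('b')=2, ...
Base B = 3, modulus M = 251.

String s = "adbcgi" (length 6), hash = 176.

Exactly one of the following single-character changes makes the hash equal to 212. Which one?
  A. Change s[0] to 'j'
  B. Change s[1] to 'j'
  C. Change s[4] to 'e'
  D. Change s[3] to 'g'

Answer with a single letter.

Option A: s[0]='a'->'j', delta=(10-1)*3^5 mod 251 = 179, hash=176+179 mod 251 = 104
Option B: s[1]='d'->'j', delta=(10-4)*3^4 mod 251 = 235, hash=176+235 mod 251 = 160
Option C: s[4]='g'->'e', delta=(5-7)*3^1 mod 251 = 245, hash=176+245 mod 251 = 170
Option D: s[3]='c'->'g', delta=(7-3)*3^2 mod 251 = 36, hash=176+36 mod 251 = 212 <-- target

Answer: D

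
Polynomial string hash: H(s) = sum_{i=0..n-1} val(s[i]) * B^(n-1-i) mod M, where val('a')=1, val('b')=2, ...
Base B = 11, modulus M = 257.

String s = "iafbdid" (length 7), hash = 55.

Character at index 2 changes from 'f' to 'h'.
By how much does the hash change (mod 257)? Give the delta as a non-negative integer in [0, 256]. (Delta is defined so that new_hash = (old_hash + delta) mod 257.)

Delta formula: (val(new) - val(old)) * B^(n-1-k) mod M
  val('h') - val('f') = 8 - 6 = 2
  B^(n-1-k) = 11^4 mod 257 = 249
  Delta = 2 * 249 mod 257 = 241

Answer: 241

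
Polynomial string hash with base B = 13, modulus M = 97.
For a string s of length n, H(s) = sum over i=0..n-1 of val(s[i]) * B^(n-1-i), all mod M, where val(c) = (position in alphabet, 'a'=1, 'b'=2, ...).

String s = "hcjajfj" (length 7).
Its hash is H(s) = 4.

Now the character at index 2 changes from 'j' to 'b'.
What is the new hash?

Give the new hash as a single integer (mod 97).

Answer: 48

Derivation:
val('j') = 10, val('b') = 2
Position k = 2, exponent = n-1-k = 4
B^4 mod M = 13^4 mod 97 = 43
Delta = (2 - 10) * 43 mod 97 = 44
New hash = (4 + 44) mod 97 = 48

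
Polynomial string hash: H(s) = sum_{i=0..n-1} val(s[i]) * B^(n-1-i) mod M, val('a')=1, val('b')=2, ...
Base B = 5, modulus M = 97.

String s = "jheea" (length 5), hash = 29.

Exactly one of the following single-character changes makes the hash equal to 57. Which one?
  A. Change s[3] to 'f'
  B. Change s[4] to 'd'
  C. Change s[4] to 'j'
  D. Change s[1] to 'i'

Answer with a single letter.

Answer: D

Derivation:
Option A: s[3]='e'->'f', delta=(6-5)*5^1 mod 97 = 5, hash=29+5 mod 97 = 34
Option B: s[4]='a'->'d', delta=(4-1)*5^0 mod 97 = 3, hash=29+3 mod 97 = 32
Option C: s[4]='a'->'j', delta=(10-1)*5^0 mod 97 = 9, hash=29+9 mod 97 = 38
Option D: s[1]='h'->'i', delta=(9-8)*5^3 mod 97 = 28, hash=29+28 mod 97 = 57 <-- target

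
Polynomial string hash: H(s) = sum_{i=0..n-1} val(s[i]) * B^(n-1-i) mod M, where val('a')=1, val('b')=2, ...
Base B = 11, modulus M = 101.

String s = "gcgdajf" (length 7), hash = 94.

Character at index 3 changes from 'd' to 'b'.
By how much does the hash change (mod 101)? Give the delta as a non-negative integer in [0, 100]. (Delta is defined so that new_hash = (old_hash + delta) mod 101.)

Answer: 65

Derivation:
Delta formula: (val(new) - val(old)) * B^(n-1-k) mod M
  val('b') - val('d') = 2 - 4 = -2
  B^(n-1-k) = 11^3 mod 101 = 18
  Delta = -2 * 18 mod 101 = 65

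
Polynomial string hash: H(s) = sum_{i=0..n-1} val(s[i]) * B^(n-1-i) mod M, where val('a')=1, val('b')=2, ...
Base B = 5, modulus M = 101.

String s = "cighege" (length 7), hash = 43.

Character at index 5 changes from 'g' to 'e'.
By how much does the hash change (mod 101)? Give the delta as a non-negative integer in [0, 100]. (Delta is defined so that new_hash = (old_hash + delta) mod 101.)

Delta formula: (val(new) - val(old)) * B^(n-1-k) mod M
  val('e') - val('g') = 5 - 7 = -2
  B^(n-1-k) = 5^1 mod 101 = 5
  Delta = -2 * 5 mod 101 = 91

Answer: 91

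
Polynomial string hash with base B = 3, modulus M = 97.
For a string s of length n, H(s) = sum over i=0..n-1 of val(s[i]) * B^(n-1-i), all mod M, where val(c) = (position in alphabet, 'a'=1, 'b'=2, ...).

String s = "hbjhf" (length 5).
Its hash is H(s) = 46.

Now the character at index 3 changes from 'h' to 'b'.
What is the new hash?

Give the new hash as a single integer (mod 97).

Answer: 28

Derivation:
val('h') = 8, val('b') = 2
Position k = 3, exponent = n-1-k = 1
B^1 mod M = 3^1 mod 97 = 3
Delta = (2 - 8) * 3 mod 97 = 79
New hash = (46 + 79) mod 97 = 28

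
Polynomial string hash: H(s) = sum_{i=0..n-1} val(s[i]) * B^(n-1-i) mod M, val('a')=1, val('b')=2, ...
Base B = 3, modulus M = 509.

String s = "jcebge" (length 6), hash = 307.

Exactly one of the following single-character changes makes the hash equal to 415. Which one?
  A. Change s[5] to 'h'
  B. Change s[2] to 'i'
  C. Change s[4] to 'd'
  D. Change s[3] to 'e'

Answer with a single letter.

Option A: s[5]='e'->'h', delta=(8-5)*3^0 mod 509 = 3, hash=307+3 mod 509 = 310
Option B: s[2]='e'->'i', delta=(9-5)*3^3 mod 509 = 108, hash=307+108 mod 509 = 415 <-- target
Option C: s[4]='g'->'d', delta=(4-7)*3^1 mod 509 = 500, hash=307+500 mod 509 = 298
Option D: s[3]='b'->'e', delta=(5-2)*3^2 mod 509 = 27, hash=307+27 mod 509 = 334

Answer: B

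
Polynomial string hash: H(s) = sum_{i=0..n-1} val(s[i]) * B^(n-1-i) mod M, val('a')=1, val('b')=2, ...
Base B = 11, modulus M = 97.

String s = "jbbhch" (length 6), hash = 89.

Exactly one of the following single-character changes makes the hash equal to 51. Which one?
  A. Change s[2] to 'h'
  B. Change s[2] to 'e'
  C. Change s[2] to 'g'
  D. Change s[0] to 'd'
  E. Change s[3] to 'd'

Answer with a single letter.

Option A: s[2]='b'->'h', delta=(8-2)*11^3 mod 97 = 32, hash=89+32 mod 97 = 24
Option B: s[2]='b'->'e', delta=(5-2)*11^3 mod 97 = 16, hash=89+16 mod 97 = 8
Option C: s[2]='b'->'g', delta=(7-2)*11^3 mod 97 = 59, hash=89+59 mod 97 = 51 <-- target
Option D: s[0]='j'->'d', delta=(4-10)*11^5 mod 97 = 8, hash=89+8 mod 97 = 0
Option E: s[3]='h'->'d', delta=(4-8)*11^2 mod 97 = 1, hash=89+1 mod 97 = 90

Answer: C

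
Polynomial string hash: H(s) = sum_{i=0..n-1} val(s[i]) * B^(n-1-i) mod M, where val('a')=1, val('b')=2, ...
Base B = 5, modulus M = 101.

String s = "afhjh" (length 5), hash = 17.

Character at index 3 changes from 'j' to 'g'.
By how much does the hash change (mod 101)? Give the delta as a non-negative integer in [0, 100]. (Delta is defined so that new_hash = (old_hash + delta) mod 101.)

Answer: 86

Derivation:
Delta formula: (val(new) - val(old)) * B^(n-1-k) mod M
  val('g') - val('j') = 7 - 10 = -3
  B^(n-1-k) = 5^1 mod 101 = 5
  Delta = -3 * 5 mod 101 = 86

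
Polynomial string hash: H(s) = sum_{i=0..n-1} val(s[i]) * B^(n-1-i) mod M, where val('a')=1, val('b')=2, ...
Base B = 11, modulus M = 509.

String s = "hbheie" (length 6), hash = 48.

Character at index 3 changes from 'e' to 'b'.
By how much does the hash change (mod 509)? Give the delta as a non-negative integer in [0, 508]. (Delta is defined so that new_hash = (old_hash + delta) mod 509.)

Delta formula: (val(new) - val(old)) * B^(n-1-k) mod M
  val('b') - val('e') = 2 - 5 = -3
  B^(n-1-k) = 11^2 mod 509 = 121
  Delta = -3 * 121 mod 509 = 146

Answer: 146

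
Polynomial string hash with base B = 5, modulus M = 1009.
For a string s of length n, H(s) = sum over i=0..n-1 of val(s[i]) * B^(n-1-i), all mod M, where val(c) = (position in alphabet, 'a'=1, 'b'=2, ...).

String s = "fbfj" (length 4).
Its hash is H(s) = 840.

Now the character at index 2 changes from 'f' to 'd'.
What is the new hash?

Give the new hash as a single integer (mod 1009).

val('f') = 6, val('d') = 4
Position k = 2, exponent = n-1-k = 1
B^1 mod M = 5^1 mod 1009 = 5
Delta = (4 - 6) * 5 mod 1009 = 999
New hash = (840 + 999) mod 1009 = 830

Answer: 830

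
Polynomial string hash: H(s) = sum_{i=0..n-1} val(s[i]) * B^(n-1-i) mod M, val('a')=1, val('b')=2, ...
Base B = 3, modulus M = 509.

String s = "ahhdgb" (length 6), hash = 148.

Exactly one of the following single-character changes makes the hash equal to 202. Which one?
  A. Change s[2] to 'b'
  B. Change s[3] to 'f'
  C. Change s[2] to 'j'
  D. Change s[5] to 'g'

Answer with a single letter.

Option A: s[2]='h'->'b', delta=(2-8)*3^3 mod 509 = 347, hash=148+347 mod 509 = 495
Option B: s[3]='d'->'f', delta=(6-4)*3^2 mod 509 = 18, hash=148+18 mod 509 = 166
Option C: s[2]='h'->'j', delta=(10-8)*3^3 mod 509 = 54, hash=148+54 mod 509 = 202 <-- target
Option D: s[5]='b'->'g', delta=(7-2)*3^0 mod 509 = 5, hash=148+5 mod 509 = 153

Answer: C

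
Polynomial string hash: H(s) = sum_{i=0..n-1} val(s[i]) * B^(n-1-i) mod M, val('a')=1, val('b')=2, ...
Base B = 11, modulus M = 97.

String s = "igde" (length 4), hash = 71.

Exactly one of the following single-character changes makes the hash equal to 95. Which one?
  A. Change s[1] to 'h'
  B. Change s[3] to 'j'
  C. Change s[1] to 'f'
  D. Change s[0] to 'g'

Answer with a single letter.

Answer: A

Derivation:
Option A: s[1]='g'->'h', delta=(8-7)*11^2 mod 97 = 24, hash=71+24 mod 97 = 95 <-- target
Option B: s[3]='e'->'j', delta=(10-5)*11^0 mod 97 = 5, hash=71+5 mod 97 = 76
Option C: s[1]='g'->'f', delta=(6-7)*11^2 mod 97 = 73, hash=71+73 mod 97 = 47
Option D: s[0]='i'->'g', delta=(7-9)*11^3 mod 97 = 54, hash=71+54 mod 97 = 28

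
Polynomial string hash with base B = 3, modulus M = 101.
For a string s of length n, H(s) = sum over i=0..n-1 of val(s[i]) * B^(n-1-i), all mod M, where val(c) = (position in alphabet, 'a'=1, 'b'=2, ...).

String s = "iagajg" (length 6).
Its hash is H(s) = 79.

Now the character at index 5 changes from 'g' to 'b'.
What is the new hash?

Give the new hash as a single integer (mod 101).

val('g') = 7, val('b') = 2
Position k = 5, exponent = n-1-k = 0
B^0 mod M = 3^0 mod 101 = 1
Delta = (2 - 7) * 1 mod 101 = 96
New hash = (79 + 96) mod 101 = 74

Answer: 74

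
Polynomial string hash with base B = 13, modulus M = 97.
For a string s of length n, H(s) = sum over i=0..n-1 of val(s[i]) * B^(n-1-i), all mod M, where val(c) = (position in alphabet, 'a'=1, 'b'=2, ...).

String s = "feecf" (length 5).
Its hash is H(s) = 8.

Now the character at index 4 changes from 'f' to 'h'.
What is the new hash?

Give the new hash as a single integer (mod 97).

val('f') = 6, val('h') = 8
Position k = 4, exponent = n-1-k = 0
B^0 mod M = 13^0 mod 97 = 1
Delta = (8 - 6) * 1 mod 97 = 2
New hash = (8 + 2) mod 97 = 10

Answer: 10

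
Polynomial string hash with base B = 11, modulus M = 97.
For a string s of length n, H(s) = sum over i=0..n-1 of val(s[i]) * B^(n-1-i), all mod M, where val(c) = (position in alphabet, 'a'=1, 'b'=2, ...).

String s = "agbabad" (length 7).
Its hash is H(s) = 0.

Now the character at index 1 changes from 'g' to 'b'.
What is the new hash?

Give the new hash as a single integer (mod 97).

Answer: 39

Derivation:
val('g') = 7, val('b') = 2
Position k = 1, exponent = n-1-k = 5
B^5 mod M = 11^5 mod 97 = 31
Delta = (2 - 7) * 31 mod 97 = 39
New hash = (0 + 39) mod 97 = 39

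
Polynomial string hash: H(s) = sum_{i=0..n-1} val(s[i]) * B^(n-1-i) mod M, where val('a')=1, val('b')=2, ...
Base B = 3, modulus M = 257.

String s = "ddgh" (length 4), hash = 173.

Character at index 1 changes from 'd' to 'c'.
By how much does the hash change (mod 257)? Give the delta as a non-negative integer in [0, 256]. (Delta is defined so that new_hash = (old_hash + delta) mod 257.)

Delta formula: (val(new) - val(old)) * B^(n-1-k) mod M
  val('c') - val('d') = 3 - 4 = -1
  B^(n-1-k) = 3^2 mod 257 = 9
  Delta = -1 * 9 mod 257 = 248

Answer: 248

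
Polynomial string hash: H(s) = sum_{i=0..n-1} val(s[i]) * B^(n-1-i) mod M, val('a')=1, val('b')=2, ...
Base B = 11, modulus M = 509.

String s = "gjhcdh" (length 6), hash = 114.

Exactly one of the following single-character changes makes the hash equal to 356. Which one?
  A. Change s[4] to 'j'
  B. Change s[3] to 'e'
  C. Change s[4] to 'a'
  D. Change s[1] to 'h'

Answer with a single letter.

Option A: s[4]='d'->'j', delta=(10-4)*11^1 mod 509 = 66, hash=114+66 mod 509 = 180
Option B: s[3]='c'->'e', delta=(5-3)*11^2 mod 509 = 242, hash=114+242 mod 509 = 356 <-- target
Option C: s[4]='d'->'a', delta=(1-4)*11^1 mod 509 = 476, hash=114+476 mod 509 = 81
Option D: s[1]='j'->'h', delta=(8-10)*11^4 mod 509 = 240, hash=114+240 mod 509 = 354

Answer: B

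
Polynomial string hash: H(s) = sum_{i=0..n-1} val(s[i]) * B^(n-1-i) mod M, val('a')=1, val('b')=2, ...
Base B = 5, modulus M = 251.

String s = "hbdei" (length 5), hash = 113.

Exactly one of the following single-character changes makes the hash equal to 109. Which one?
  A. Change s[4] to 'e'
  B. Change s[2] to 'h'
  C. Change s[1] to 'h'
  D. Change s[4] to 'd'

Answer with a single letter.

Option A: s[4]='i'->'e', delta=(5-9)*5^0 mod 251 = 247, hash=113+247 mod 251 = 109 <-- target
Option B: s[2]='d'->'h', delta=(8-4)*5^2 mod 251 = 100, hash=113+100 mod 251 = 213
Option C: s[1]='b'->'h', delta=(8-2)*5^3 mod 251 = 248, hash=113+248 mod 251 = 110
Option D: s[4]='i'->'d', delta=(4-9)*5^0 mod 251 = 246, hash=113+246 mod 251 = 108

Answer: A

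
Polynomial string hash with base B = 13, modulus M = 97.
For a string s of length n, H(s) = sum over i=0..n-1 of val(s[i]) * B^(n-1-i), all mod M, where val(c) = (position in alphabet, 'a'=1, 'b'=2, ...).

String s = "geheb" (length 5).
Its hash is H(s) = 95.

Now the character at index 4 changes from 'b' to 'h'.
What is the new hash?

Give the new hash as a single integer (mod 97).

val('b') = 2, val('h') = 8
Position k = 4, exponent = n-1-k = 0
B^0 mod M = 13^0 mod 97 = 1
Delta = (8 - 2) * 1 mod 97 = 6
New hash = (95 + 6) mod 97 = 4

Answer: 4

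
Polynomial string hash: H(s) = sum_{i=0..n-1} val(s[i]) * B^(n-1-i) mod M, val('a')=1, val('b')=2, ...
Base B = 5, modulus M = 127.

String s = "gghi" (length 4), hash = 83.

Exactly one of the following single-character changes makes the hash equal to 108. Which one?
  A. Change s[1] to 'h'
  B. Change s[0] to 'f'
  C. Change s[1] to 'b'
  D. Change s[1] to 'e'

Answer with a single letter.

Answer: A

Derivation:
Option A: s[1]='g'->'h', delta=(8-7)*5^2 mod 127 = 25, hash=83+25 mod 127 = 108 <-- target
Option B: s[0]='g'->'f', delta=(6-7)*5^3 mod 127 = 2, hash=83+2 mod 127 = 85
Option C: s[1]='g'->'b', delta=(2-7)*5^2 mod 127 = 2, hash=83+2 mod 127 = 85
Option D: s[1]='g'->'e', delta=(5-7)*5^2 mod 127 = 77, hash=83+77 mod 127 = 33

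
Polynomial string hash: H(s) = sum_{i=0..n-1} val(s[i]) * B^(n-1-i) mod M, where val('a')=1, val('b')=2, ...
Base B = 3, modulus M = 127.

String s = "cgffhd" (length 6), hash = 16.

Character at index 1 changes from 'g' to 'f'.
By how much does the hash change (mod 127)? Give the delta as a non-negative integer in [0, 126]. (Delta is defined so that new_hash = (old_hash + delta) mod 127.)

Answer: 46

Derivation:
Delta formula: (val(new) - val(old)) * B^(n-1-k) mod M
  val('f') - val('g') = 6 - 7 = -1
  B^(n-1-k) = 3^4 mod 127 = 81
  Delta = -1 * 81 mod 127 = 46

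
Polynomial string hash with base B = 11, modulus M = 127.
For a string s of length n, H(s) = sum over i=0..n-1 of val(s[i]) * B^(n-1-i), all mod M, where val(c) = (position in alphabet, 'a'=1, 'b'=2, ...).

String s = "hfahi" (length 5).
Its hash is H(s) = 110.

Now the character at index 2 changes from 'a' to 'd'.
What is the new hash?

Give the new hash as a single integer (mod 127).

Answer: 92

Derivation:
val('a') = 1, val('d') = 4
Position k = 2, exponent = n-1-k = 2
B^2 mod M = 11^2 mod 127 = 121
Delta = (4 - 1) * 121 mod 127 = 109
New hash = (110 + 109) mod 127 = 92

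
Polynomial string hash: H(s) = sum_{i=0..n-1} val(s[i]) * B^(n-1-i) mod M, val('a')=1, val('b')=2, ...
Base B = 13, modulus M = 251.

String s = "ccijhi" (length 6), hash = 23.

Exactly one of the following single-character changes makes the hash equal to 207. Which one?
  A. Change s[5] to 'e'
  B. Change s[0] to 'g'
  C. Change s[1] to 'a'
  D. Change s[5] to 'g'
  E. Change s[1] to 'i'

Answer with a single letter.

Option A: s[5]='i'->'e', delta=(5-9)*13^0 mod 251 = 247, hash=23+247 mod 251 = 19
Option B: s[0]='c'->'g', delta=(7-3)*13^5 mod 251 = 5, hash=23+5 mod 251 = 28
Option C: s[1]='c'->'a', delta=(1-3)*13^4 mod 251 = 106, hash=23+106 mod 251 = 129
Option D: s[5]='i'->'g', delta=(7-9)*13^0 mod 251 = 249, hash=23+249 mod 251 = 21
Option E: s[1]='c'->'i', delta=(9-3)*13^4 mod 251 = 184, hash=23+184 mod 251 = 207 <-- target

Answer: E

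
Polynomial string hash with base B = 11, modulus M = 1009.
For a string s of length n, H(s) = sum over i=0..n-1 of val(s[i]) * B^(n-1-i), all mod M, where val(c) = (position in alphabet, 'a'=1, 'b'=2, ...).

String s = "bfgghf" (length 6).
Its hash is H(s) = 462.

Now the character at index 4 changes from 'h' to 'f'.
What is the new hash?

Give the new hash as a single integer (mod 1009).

Answer: 440

Derivation:
val('h') = 8, val('f') = 6
Position k = 4, exponent = n-1-k = 1
B^1 mod M = 11^1 mod 1009 = 11
Delta = (6 - 8) * 11 mod 1009 = 987
New hash = (462 + 987) mod 1009 = 440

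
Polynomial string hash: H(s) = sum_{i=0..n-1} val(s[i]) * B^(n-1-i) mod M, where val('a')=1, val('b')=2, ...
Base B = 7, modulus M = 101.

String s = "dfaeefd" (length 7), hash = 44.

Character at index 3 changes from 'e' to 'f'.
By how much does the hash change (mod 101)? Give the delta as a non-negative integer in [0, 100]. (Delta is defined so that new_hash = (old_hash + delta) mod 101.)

Answer: 40

Derivation:
Delta formula: (val(new) - val(old)) * B^(n-1-k) mod M
  val('f') - val('e') = 6 - 5 = 1
  B^(n-1-k) = 7^3 mod 101 = 40
  Delta = 1 * 40 mod 101 = 40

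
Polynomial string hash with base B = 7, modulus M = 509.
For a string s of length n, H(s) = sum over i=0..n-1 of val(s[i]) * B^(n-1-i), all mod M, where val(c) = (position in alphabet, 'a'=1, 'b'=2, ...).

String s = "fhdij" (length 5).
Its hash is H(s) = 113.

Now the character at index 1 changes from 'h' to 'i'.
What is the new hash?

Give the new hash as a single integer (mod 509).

Answer: 456

Derivation:
val('h') = 8, val('i') = 9
Position k = 1, exponent = n-1-k = 3
B^3 mod M = 7^3 mod 509 = 343
Delta = (9 - 8) * 343 mod 509 = 343
New hash = (113 + 343) mod 509 = 456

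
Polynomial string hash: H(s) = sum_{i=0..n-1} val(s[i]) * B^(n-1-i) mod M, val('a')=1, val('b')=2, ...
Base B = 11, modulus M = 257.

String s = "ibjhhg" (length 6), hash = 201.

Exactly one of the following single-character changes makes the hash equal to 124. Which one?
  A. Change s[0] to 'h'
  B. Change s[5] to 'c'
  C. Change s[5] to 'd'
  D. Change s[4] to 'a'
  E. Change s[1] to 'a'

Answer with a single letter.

Option A: s[0]='i'->'h', delta=(8-9)*11^5 mod 257 = 88, hash=201+88 mod 257 = 32
Option B: s[5]='g'->'c', delta=(3-7)*11^0 mod 257 = 253, hash=201+253 mod 257 = 197
Option C: s[5]='g'->'d', delta=(4-7)*11^0 mod 257 = 254, hash=201+254 mod 257 = 198
Option D: s[4]='h'->'a', delta=(1-8)*11^1 mod 257 = 180, hash=201+180 mod 257 = 124 <-- target
Option E: s[1]='b'->'a', delta=(1-2)*11^4 mod 257 = 8, hash=201+8 mod 257 = 209

Answer: D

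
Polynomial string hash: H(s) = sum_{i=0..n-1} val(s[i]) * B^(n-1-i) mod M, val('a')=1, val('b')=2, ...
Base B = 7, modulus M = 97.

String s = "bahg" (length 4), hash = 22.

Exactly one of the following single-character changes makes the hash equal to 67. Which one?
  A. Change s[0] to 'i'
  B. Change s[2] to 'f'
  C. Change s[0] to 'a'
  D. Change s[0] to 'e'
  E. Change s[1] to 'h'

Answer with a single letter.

Answer: C

Derivation:
Option A: s[0]='b'->'i', delta=(9-2)*7^3 mod 97 = 73, hash=22+73 mod 97 = 95
Option B: s[2]='h'->'f', delta=(6-8)*7^1 mod 97 = 83, hash=22+83 mod 97 = 8
Option C: s[0]='b'->'a', delta=(1-2)*7^3 mod 97 = 45, hash=22+45 mod 97 = 67 <-- target
Option D: s[0]='b'->'e', delta=(5-2)*7^3 mod 97 = 59, hash=22+59 mod 97 = 81
Option E: s[1]='a'->'h', delta=(8-1)*7^2 mod 97 = 52, hash=22+52 mod 97 = 74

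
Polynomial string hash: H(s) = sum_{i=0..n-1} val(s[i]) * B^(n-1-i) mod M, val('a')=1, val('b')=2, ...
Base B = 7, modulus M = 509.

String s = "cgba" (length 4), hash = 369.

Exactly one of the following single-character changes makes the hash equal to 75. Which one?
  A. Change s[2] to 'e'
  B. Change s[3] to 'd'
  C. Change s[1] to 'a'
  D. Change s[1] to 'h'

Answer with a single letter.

Answer: C

Derivation:
Option A: s[2]='b'->'e', delta=(5-2)*7^1 mod 509 = 21, hash=369+21 mod 509 = 390
Option B: s[3]='a'->'d', delta=(4-1)*7^0 mod 509 = 3, hash=369+3 mod 509 = 372
Option C: s[1]='g'->'a', delta=(1-7)*7^2 mod 509 = 215, hash=369+215 mod 509 = 75 <-- target
Option D: s[1]='g'->'h', delta=(8-7)*7^2 mod 509 = 49, hash=369+49 mod 509 = 418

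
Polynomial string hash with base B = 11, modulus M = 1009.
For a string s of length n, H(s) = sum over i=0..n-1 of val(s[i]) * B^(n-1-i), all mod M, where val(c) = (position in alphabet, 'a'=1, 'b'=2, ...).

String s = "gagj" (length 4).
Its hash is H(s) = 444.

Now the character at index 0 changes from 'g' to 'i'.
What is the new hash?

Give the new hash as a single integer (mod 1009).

val('g') = 7, val('i') = 9
Position k = 0, exponent = n-1-k = 3
B^3 mod M = 11^3 mod 1009 = 322
Delta = (9 - 7) * 322 mod 1009 = 644
New hash = (444 + 644) mod 1009 = 79

Answer: 79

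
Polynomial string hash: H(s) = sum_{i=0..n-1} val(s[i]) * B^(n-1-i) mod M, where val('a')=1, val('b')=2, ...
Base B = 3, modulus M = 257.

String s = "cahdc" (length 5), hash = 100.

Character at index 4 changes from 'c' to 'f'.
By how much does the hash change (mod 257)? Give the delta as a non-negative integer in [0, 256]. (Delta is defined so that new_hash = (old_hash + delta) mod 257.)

Answer: 3

Derivation:
Delta formula: (val(new) - val(old)) * B^(n-1-k) mod M
  val('f') - val('c') = 6 - 3 = 3
  B^(n-1-k) = 3^0 mod 257 = 1
  Delta = 3 * 1 mod 257 = 3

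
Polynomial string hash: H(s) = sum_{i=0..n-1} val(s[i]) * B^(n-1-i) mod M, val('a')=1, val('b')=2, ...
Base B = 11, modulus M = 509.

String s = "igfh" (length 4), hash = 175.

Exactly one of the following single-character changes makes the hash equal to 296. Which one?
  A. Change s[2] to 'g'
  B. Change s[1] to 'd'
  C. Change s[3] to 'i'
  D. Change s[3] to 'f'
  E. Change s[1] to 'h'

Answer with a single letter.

Answer: E

Derivation:
Option A: s[2]='f'->'g', delta=(7-6)*11^1 mod 509 = 11, hash=175+11 mod 509 = 186
Option B: s[1]='g'->'d', delta=(4-7)*11^2 mod 509 = 146, hash=175+146 mod 509 = 321
Option C: s[3]='h'->'i', delta=(9-8)*11^0 mod 509 = 1, hash=175+1 mod 509 = 176
Option D: s[3]='h'->'f', delta=(6-8)*11^0 mod 509 = 507, hash=175+507 mod 509 = 173
Option E: s[1]='g'->'h', delta=(8-7)*11^2 mod 509 = 121, hash=175+121 mod 509 = 296 <-- target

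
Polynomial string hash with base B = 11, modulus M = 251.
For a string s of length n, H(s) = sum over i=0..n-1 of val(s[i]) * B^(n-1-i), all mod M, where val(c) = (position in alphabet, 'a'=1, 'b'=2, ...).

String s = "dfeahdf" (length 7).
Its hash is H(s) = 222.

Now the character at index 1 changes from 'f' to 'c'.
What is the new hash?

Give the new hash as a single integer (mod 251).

val('f') = 6, val('c') = 3
Position k = 1, exponent = n-1-k = 5
B^5 mod M = 11^5 mod 251 = 160
Delta = (3 - 6) * 160 mod 251 = 22
New hash = (222 + 22) mod 251 = 244

Answer: 244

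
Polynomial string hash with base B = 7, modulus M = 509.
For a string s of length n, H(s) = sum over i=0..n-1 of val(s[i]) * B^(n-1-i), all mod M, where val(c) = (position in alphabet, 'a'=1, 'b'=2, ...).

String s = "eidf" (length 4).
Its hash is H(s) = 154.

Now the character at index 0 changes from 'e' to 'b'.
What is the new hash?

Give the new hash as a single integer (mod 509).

Answer: 143

Derivation:
val('e') = 5, val('b') = 2
Position k = 0, exponent = n-1-k = 3
B^3 mod M = 7^3 mod 509 = 343
Delta = (2 - 5) * 343 mod 509 = 498
New hash = (154 + 498) mod 509 = 143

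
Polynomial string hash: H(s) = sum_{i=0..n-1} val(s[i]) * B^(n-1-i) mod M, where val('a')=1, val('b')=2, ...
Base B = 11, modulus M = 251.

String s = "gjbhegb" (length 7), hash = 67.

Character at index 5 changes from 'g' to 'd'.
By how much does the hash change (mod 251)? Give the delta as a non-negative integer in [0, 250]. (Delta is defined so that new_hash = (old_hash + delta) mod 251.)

Delta formula: (val(new) - val(old)) * B^(n-1-k) mod M
  val('d') - val('g') = 4 - 7 = -3
  B^(n-1-k) = 11^1 mod 251 = 11
  Delta = -3 * 11 mod 251 = 218

Answer: 218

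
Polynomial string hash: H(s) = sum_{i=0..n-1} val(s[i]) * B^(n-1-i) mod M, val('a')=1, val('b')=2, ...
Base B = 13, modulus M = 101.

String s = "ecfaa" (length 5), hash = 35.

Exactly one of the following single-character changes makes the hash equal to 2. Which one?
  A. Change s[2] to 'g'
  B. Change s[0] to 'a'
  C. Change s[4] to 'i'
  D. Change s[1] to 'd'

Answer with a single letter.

Answer: A

Derivation:
Option A: s[2]='f'->'g', delta=(7-6)*13^2 mod 101 = 68, hash=35+68 mod 101 = 2 <-- target
Option B: s[0]='e'->'a', delta=(1-5)*13^4 mod 101 = 88, hash=35+88 mod 101 = 22
Option C: s[4]='a'->'i', delta=(9-1)*13^0 mod 101 = 8, hash=35+8 mod 101 = 43
Option D: s[1]='c'->'d', delta=(4-3)*13^3 mod 101 = 76, hash=35+76 mod 101 = 10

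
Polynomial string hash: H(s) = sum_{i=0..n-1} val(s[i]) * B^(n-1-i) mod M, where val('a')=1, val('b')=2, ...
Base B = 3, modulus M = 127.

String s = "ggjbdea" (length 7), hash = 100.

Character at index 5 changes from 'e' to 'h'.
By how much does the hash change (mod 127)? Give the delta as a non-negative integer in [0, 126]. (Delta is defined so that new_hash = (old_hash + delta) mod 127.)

Delta formula: (val(new) - val(old)) * B^(n-1-k) mod M
  val('h') - val('e') = 8 - 5 = 3
  B^(n-1-k) = 3^1 mod 127 = 3
  Delta = 3 * 3 mod 127 = 9

Answer: 9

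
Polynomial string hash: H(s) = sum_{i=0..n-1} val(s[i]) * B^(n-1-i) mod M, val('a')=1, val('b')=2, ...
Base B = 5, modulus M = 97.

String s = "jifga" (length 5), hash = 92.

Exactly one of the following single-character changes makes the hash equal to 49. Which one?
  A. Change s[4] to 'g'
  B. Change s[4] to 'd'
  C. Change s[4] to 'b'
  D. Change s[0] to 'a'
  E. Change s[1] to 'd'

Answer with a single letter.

Option A: s[4]='a'->'g', delta=(7-1)*5^0 mod 97 = 6, hash=92+6 mod 97 = 1
Option B: s[4]='a'->'d', delta=(4-1)*5^0 mod 97 = 3, hash=92+3 mod 97 = 95
Option C: s[4]='a'->'b', delta=(2-1)*5^0 mod 97 = 1, hash=92+1 mod 97 = 93
Option D: s[0]='j'->'a', delta=(1-10)*5^4 mod 97 = 1, hash=92+1 mod 97 = 93
Option E: s[1]='i'->'d', delta=(4-9)*5^3 mod 97 = 54, hash=92+54 mod 97 = 49 <-- target

Answer: E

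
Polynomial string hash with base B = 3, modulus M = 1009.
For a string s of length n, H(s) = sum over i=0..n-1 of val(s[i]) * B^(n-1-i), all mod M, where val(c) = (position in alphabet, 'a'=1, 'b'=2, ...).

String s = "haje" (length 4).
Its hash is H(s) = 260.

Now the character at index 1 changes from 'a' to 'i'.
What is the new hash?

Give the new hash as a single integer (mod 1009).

Answer: 332

Derivation:
val('a') = 1, val('i') = 9
Position k = 1, exponent = n-1-k = 2
B^2 mod M = 3^2 mod 1009 = 9
Delta = (9 - 1) * 9 mod 1009 = 72
New hash = (260 + 72) mod 1009 = 332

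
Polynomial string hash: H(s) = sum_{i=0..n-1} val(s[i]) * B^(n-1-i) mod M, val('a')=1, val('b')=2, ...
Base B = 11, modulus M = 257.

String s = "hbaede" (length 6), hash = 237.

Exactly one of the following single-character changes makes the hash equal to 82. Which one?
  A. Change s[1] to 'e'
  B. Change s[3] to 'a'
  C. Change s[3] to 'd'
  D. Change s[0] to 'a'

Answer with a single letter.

Answer: D

Derivation:
Option A: s[1]='b'->'e', delta=(5-2)*11^4 mod 257 = 233, hash=237+233 mod 257 = 213
Option B: s[3]='e'->'a', delta=(1-5)*11^2 mod 257 = 30, hash=237+30 mod 257 = 10
Option C: s[3]='e'->'d', delta=(4-5)*11^2 mod 257 = 136, hash=237+136 mod 257 = 116
Option D: s[0]='h'->'a', delta=(1-8)*11^5 mod 257 = 102, hash=237+102 mod 257 = 82 <-- target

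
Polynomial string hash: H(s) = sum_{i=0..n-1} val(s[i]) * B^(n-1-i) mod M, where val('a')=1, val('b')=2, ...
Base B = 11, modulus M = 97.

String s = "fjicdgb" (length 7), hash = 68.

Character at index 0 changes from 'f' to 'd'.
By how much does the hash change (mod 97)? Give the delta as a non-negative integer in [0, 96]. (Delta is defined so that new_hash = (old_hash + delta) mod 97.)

Answer: 94

Derivation:
Delta formula: (val(new) - val(old)) * B^(n-1-k) mod M
  val('d') - val('f') = 4 - 6 = -2
  B^(n-1-k) = 11^6 mod 97 = 50
  Delta = -2 * 50 mod 97 = 94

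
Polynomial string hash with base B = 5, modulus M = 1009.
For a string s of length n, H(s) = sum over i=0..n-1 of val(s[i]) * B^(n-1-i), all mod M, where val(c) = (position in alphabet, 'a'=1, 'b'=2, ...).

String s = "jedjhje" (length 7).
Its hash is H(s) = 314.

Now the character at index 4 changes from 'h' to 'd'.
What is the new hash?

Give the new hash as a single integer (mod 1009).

val('h') = 8, val('d') = 4
Position k = 4, exponent = n-1-k = 2
B^2 mod M = 5^2 mod 1009 = 25
Delta = (4 - 8) * 25 mod 1009 = 909
New hash = (314 + 909) mod 1009 = 214

Answer: 214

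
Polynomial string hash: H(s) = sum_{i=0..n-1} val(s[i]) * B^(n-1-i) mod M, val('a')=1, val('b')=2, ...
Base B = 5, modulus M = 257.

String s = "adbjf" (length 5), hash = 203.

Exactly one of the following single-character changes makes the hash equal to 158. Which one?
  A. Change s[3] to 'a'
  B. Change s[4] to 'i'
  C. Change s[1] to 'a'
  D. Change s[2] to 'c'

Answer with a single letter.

Option A: s[3]='j'->'a', delta=(1-10)*5^1 mod 257 = 212, hash=203+212 mod 257 = 158 <-- target
Option B: s[4]='f'->'i', delta=(9-6)*5^0 mod 257 = 3, hash=203+3 mod 257 = 206
Option C: s[1]='d'->'a', delta=(1-4)*5^3 mod 257 = 139, hash=203+139 mod 257 = 85
Option D: s[2]='b'->'c', delta=(3-2)*5^2 mod 257 = 25, hash=203+25 mod 257 = 228

Answer: A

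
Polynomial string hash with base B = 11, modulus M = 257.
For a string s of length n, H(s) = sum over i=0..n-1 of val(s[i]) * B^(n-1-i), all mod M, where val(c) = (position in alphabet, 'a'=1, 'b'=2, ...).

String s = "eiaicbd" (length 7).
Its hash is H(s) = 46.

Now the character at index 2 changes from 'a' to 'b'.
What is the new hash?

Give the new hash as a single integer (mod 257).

val('a') = 1, val('b') = 2
Position k = 2, exponent = n-1-k = 4
B^4 mod M = 11^4 mod 257 = 249
Delta = (2 - 1) * 249 mod 257 = 249
New hash = (46 + 249) mod 257 = 38

Answer: 38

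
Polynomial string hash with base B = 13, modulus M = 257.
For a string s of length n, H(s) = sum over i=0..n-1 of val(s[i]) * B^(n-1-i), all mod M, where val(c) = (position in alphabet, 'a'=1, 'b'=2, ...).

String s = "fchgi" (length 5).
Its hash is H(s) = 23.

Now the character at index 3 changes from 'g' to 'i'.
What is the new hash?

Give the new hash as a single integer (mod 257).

Answer: 49

Derivation:
val('g') = 7, val('i') = 9
Position k = 3, exponent = n-1-k = 1
B^1 mod M = 13^1 mod 257 = 13
Delta = (9 - 7) * 13 mod 257 = 26
New hash = (23 + 26) mod 257 = 49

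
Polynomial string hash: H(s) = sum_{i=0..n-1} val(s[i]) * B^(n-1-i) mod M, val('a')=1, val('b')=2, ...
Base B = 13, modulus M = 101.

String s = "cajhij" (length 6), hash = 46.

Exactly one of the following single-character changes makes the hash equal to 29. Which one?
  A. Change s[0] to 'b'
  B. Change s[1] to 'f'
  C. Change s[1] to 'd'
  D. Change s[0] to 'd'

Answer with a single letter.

Option A: s[0]='c'->'b', delta=(2-3)*13^5 mod 101 = 84, hash=46+84 mod 101 = 29 <-- target
Option B: s[1]='a'->'f', delta=(6-1)*13^4 mod 101 = 92, hash=46+92 mod 101 = 37
Option C: s[1]='a'->'d', delta=(4-1)*13^4 mod 101 = 35, hash=46+35 mod 101 = 81
Option D: s[0]='c'->'d', delta=(4-3)*13^5 mod 101 = 17, hash=46+17 mod 101 = 63

Answer: A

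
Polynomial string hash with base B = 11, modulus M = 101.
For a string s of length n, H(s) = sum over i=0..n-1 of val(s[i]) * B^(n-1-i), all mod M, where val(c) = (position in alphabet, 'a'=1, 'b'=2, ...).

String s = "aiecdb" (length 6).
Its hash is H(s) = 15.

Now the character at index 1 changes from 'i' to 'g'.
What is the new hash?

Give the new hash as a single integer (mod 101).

Answer: 23

Derivation:
val('i') = 9, val('g') = 7
Position k = 1, exponent = n-1-k = 4
B^4 mod M = 11^4 mod 101 = 97
Delta = (7 - 9) * 97 mod 101 = 8
New hash = (15 + 8) mod 101 = 23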